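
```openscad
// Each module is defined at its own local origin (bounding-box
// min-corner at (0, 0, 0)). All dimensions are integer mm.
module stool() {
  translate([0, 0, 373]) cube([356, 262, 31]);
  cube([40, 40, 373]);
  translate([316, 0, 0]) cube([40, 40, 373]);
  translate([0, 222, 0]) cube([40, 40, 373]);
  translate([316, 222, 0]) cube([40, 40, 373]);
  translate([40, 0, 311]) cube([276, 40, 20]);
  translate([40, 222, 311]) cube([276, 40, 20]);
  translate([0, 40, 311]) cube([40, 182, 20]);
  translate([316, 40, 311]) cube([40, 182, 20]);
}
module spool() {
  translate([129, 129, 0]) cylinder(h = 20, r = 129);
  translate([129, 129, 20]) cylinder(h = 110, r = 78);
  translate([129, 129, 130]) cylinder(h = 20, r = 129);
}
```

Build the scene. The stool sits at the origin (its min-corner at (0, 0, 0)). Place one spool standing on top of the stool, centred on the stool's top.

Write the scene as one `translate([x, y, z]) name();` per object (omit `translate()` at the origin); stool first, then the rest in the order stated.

stool();
translate([49, 2, 404]) spool();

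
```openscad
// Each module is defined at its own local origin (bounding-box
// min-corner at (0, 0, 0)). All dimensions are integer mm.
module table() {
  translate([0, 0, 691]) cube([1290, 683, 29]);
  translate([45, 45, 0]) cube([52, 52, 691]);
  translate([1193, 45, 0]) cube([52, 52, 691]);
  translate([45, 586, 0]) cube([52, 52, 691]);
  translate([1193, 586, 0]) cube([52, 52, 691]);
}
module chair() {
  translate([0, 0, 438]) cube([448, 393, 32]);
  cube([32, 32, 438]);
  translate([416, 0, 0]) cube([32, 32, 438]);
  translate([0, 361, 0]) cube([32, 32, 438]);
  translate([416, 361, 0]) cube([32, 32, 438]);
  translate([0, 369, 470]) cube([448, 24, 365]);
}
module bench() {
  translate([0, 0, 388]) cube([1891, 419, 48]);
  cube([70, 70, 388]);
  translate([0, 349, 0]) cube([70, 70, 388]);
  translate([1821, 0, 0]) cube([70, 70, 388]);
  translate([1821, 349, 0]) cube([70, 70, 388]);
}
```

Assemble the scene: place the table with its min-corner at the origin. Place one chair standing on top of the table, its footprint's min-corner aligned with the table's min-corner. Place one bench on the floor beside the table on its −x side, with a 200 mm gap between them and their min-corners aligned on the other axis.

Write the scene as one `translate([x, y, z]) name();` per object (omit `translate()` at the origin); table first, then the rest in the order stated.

table();
translate([0, 0, 720]) chair();
translate([-2091, 0, 0]) bench();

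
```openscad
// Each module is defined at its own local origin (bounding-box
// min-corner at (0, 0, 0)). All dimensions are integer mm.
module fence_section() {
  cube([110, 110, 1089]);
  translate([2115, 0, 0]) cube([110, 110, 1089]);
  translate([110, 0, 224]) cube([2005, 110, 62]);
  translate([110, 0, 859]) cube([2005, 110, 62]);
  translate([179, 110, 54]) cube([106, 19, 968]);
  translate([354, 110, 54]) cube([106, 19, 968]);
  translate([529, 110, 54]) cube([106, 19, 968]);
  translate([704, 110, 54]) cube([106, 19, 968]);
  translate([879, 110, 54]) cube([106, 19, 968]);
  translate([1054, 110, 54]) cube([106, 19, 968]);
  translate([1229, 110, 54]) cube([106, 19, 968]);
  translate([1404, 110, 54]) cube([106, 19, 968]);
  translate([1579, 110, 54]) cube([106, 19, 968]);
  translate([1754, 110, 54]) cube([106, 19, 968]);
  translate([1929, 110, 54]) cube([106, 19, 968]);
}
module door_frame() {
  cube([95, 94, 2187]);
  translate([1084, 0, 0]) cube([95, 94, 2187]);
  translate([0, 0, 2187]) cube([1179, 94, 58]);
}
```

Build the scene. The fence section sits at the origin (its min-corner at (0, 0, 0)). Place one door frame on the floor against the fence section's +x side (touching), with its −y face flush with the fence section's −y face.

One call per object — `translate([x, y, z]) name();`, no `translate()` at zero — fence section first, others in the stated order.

fence_section();
translate([2225, 0, 0]) door_frame();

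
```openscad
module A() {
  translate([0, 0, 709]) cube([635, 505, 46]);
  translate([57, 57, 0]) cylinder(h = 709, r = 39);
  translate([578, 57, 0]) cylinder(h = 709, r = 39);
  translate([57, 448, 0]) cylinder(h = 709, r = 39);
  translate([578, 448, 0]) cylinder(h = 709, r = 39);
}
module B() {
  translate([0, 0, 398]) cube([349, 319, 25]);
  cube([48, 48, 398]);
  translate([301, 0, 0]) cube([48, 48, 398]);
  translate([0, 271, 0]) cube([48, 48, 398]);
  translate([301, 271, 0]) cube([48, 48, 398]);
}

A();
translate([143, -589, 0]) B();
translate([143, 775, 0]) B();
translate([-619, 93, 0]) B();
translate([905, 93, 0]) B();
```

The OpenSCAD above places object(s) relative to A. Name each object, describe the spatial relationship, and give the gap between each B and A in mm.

A is a table. B is a stool. Four stools sit around the table at the −y, +y, −x, +x sides. The gap between each stool and the table is 270 mm.

Each stool's nearest face is 270 mm from the table's bounding box.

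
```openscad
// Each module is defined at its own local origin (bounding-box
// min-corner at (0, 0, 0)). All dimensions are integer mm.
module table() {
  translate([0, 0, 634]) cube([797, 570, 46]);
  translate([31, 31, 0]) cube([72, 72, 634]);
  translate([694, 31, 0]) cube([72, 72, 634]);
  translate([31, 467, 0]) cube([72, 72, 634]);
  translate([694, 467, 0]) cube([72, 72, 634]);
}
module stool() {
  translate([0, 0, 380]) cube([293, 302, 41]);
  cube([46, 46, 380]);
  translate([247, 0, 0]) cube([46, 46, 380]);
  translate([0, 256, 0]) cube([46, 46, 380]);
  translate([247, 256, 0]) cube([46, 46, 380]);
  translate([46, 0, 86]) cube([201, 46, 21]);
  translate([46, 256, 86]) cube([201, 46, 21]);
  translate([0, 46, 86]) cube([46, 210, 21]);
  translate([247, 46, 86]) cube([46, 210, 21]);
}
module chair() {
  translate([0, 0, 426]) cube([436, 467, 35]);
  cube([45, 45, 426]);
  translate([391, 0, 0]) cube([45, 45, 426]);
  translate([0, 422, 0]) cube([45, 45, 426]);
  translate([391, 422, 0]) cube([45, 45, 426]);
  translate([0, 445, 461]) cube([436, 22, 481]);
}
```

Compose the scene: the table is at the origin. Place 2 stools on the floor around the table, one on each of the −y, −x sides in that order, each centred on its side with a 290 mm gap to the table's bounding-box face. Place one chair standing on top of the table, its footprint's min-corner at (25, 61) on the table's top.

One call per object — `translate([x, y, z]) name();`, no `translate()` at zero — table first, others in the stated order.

table();
translate([252, -592, 0]) stool();
translate([-583, 134, 0]) stool();
translate([25, 61, 680]) chair();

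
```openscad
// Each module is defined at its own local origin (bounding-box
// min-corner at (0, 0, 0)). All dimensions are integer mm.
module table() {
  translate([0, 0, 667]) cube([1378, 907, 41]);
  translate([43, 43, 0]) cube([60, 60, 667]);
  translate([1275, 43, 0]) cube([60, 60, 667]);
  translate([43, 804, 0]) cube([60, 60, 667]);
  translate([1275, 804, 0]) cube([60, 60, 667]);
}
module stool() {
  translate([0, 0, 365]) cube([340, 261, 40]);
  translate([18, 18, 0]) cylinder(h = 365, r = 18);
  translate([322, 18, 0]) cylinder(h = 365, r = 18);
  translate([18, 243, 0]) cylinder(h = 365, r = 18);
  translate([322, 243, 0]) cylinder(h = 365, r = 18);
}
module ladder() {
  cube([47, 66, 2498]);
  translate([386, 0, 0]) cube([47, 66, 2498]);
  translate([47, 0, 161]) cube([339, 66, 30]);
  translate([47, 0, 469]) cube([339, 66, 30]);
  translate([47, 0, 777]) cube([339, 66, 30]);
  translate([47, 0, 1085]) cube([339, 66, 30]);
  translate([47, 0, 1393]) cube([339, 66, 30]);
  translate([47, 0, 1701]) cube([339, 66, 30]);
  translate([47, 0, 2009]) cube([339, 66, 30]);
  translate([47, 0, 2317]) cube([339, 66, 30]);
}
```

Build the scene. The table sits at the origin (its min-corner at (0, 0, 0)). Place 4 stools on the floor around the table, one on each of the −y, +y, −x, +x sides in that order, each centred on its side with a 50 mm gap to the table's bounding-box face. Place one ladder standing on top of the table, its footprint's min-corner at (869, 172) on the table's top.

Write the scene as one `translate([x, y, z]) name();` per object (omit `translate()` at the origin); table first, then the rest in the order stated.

table();
translate([519, -311, 0]) stool();
translate([519, 957, 0]) stool();
translate([-390, 323, 0]) stool();
translate([1428, 323, 0]) stool();
translate([869, 172, 708]) ladder();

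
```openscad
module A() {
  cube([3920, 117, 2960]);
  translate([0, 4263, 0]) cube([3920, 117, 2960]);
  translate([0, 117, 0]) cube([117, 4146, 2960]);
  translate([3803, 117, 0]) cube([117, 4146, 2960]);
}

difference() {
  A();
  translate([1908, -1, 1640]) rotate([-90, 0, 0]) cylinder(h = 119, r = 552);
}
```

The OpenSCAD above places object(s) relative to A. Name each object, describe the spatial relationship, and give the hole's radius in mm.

The subtracted cylinder has r = 552 mm.

A is a house frame. The house frame has a circular hole through its front wall. The hole's radius is 552 mm.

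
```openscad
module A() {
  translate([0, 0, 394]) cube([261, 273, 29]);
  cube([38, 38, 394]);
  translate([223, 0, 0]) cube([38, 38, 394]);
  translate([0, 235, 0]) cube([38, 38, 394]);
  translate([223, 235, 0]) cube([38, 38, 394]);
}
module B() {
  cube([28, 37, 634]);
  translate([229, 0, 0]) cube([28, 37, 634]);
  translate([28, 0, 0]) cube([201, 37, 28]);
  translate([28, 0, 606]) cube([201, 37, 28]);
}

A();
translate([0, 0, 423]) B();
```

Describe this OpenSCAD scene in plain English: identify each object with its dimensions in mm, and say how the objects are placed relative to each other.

A is a simple wooden stool: a rectangular seat 261 mm (x) by 273 mm (y), 29 mm thick, top face at z = 423 mm, on four square legs, each 38×38 mm in cross-section. The legs rest on z = 0, each flush with a corner of the seat.

B is a picture frame with a 201×578 mm rectangular opening (x by z) and a uniform 28 mm border on every side. Frame depth is 37 mm along y. It is built from two vertical stiles running the full outside height and two horizontal rails spanning the gap between the stiles.

The picture frame is on top of the stool.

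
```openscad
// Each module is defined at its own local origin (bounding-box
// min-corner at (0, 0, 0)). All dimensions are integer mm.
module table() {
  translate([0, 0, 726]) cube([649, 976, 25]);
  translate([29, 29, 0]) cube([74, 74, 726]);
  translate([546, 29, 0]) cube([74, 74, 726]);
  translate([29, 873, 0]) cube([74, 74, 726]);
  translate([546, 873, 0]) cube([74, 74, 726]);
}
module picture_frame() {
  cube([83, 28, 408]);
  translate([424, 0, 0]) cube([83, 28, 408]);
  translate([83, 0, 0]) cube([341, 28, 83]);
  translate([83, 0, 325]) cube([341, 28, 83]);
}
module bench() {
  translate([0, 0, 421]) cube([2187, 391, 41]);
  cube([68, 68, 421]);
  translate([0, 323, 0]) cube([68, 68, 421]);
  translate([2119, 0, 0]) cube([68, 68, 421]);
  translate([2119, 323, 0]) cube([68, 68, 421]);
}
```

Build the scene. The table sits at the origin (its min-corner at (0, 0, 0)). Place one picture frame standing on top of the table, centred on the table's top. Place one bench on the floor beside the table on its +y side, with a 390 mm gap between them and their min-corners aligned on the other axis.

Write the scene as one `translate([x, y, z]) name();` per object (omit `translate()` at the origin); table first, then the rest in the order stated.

table();
translate([71, 474, 751]) picture_frame();
translate([0, 1366, 0]) bench();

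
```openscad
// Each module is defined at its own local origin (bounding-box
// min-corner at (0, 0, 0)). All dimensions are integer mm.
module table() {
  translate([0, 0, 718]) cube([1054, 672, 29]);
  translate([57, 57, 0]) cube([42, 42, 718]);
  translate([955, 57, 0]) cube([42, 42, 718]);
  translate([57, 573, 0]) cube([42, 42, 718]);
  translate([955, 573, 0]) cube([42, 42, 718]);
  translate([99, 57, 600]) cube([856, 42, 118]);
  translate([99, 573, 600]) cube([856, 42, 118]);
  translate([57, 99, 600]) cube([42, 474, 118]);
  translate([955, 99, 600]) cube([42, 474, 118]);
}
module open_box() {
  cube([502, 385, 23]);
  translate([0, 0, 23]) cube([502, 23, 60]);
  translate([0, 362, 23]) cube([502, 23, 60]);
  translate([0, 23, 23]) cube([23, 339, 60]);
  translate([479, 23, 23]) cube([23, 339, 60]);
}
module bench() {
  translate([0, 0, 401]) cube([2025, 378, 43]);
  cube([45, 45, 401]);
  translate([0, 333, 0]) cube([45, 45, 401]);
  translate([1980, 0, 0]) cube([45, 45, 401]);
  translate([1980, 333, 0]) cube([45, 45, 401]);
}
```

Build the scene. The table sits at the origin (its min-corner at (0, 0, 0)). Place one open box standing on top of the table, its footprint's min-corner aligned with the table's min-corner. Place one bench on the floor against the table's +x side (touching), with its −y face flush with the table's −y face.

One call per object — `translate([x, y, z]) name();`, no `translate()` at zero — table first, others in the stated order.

table();
translate([0, 0, 747]) open_box();
translate([1054, 0, 0]) bench();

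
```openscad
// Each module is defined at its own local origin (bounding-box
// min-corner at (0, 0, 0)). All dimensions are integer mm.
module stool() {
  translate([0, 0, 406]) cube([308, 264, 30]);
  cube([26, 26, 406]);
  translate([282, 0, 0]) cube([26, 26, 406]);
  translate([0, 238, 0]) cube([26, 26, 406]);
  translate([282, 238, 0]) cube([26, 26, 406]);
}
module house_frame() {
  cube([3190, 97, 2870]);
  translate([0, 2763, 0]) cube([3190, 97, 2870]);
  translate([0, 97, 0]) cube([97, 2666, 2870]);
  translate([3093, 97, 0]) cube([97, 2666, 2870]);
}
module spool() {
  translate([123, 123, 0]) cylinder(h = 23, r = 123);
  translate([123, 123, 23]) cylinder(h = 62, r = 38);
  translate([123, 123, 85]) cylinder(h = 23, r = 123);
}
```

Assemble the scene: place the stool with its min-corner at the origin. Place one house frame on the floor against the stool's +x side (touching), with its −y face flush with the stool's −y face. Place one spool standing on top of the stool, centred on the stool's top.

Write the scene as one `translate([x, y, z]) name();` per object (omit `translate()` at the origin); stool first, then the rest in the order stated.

stool();
translate([308, 0, 0]) house_frame();
translate([31, 9, 436]) spool();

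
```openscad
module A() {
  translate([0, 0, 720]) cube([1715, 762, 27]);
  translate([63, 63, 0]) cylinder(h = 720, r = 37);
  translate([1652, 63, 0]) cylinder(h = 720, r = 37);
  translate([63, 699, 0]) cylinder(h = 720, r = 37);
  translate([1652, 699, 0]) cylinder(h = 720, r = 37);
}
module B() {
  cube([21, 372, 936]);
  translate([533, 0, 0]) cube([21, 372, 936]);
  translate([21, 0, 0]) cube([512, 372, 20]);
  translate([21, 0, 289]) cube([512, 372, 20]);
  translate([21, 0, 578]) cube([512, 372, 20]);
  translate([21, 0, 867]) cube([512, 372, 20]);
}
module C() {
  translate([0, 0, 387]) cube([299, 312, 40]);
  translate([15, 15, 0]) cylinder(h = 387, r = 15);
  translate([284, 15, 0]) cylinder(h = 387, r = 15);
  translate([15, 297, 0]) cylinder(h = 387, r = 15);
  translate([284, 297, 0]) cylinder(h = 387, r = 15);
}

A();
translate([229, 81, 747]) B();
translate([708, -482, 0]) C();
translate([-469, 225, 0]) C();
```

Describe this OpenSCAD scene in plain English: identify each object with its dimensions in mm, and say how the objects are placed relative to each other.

A is a table with a 1715×762 mm rectangular top, 27 mm thick, top surface at z = 747 mm, supported by four round legs of 74 mm diameter, each leg's bounding box inset 26 mm from the nearest pair of top edges, running from the floor.

B is a bookshelf 554 mm wide overall, 372 mm deep and 936 mm tall. The two sides are 21 mm thick vertical panels. 4 horizontal shelves of 20 mm thickness span between the inner faces of the sides; the lowest shelf sits on the floor and shelves are stacked with a clear vertical gap of 269 mm between each pair.

C is a four-legged stool. The seat is 299×312 mm, 40 mm thick, top at z = 427 mm. It stands on four round legs, each 30 mm in diameter, from z = 0 to the seat underside, each leg's axis is inset half a diameter from the nearest pair of seat edges (so the leg's bounding box is flush with the corner).

The bookshelf is on top of the table. Two stools sit around the table at the −y, −x sides.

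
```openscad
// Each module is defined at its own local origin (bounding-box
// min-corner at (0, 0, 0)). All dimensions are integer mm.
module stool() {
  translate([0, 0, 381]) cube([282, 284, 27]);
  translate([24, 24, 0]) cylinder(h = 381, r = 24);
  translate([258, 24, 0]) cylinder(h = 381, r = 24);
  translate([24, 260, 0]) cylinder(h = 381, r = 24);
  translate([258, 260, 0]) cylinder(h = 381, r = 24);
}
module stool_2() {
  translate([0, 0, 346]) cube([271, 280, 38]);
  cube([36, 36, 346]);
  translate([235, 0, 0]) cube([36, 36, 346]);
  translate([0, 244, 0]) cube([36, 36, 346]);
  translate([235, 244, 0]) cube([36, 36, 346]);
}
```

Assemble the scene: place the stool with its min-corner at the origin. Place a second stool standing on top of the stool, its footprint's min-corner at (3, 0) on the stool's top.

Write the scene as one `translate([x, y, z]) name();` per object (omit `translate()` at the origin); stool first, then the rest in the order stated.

stool();
translate([3, 0, 408]) stool_2();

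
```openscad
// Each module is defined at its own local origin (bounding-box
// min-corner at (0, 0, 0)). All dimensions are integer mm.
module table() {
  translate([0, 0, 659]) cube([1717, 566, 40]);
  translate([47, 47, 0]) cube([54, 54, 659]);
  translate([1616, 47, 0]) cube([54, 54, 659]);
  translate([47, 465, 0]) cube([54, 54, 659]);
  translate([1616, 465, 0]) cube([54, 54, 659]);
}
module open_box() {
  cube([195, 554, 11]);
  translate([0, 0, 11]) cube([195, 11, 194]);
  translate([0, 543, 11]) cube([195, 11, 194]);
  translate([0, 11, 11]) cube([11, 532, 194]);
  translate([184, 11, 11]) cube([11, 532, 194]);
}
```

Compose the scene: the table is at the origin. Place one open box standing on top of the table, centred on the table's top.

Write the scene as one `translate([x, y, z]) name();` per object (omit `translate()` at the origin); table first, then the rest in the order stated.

table();
translate([761, 6, 699]) open_box();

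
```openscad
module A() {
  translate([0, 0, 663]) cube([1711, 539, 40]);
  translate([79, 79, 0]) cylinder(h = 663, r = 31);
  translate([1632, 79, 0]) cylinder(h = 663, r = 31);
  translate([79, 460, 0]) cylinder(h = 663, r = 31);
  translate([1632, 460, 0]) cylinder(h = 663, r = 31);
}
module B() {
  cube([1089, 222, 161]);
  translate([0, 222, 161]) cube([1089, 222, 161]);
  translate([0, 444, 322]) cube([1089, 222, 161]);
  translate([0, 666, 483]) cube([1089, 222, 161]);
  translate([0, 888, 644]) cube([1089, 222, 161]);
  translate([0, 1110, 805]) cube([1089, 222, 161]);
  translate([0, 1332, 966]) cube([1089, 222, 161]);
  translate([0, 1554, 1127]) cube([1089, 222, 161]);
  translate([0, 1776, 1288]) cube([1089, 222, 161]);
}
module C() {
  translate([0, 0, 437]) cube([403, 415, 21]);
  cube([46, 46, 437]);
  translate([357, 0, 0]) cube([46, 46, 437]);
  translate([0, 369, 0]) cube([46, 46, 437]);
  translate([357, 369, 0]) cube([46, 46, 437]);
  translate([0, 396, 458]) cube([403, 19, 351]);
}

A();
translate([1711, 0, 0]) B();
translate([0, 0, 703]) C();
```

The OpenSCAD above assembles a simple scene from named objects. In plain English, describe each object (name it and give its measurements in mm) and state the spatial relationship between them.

A is a rectangular dining table. The top is 1711×539×40 mm with its upper surface at z = 703 mm. It stands on four round legs of 62 mm diameter, each leg's bounding box inset 48 mm from the nearest pair of top edges, running from the floor to the underside of the top.

B is a straight staircase of 9 solid steps. Each step is 1089 mm wide (x), 222 mm deep (y, the going) and 161 mm tall (the rise). The first step rests on the floor; each subsequent step sits one going further in +y and one rise higher in +z, directly behind and above the previous step with no overlap.

C is a chair. The seat is a 403×415×21 mm slab with its top at z = 458 mm, on four 46×46 mm corner legs (flush with the seat edges, standing on z = 0). A flat backrest 19 mm thick, 351 mm tall, spans the full seat width and rises from the seat top along its +y edge, rear face flush with the rear of the seat.

The staircase is against the table's +x side, with their −y faces flush. The chair is on top of the table.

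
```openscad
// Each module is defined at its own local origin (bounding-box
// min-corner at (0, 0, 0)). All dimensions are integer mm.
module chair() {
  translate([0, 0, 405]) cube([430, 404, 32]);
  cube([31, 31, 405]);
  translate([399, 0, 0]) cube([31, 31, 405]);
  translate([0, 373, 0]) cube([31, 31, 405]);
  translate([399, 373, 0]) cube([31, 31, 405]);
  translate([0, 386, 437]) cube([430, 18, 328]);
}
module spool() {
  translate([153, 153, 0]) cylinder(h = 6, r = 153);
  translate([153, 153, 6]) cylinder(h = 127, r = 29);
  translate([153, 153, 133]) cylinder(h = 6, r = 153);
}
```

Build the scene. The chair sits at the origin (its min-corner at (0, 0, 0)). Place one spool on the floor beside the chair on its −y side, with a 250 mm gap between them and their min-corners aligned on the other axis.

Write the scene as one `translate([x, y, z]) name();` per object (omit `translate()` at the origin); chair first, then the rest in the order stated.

chair();
translate([0, -556, 0]) spool();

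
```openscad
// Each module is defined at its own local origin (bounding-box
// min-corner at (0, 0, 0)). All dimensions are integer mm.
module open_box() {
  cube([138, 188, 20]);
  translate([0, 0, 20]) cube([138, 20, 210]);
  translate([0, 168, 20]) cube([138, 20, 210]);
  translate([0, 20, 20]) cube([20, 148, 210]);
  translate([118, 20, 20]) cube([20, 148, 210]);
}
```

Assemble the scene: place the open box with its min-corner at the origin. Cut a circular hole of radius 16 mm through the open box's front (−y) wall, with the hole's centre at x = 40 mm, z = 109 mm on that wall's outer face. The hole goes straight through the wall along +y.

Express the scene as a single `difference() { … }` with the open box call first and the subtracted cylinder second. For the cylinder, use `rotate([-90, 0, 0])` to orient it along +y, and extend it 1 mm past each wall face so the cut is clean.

difference() {
  open_box();
  translate([40, -1, 109]) rotate([-90, 0, 0]) cylinder(h = 22, r = 16);
}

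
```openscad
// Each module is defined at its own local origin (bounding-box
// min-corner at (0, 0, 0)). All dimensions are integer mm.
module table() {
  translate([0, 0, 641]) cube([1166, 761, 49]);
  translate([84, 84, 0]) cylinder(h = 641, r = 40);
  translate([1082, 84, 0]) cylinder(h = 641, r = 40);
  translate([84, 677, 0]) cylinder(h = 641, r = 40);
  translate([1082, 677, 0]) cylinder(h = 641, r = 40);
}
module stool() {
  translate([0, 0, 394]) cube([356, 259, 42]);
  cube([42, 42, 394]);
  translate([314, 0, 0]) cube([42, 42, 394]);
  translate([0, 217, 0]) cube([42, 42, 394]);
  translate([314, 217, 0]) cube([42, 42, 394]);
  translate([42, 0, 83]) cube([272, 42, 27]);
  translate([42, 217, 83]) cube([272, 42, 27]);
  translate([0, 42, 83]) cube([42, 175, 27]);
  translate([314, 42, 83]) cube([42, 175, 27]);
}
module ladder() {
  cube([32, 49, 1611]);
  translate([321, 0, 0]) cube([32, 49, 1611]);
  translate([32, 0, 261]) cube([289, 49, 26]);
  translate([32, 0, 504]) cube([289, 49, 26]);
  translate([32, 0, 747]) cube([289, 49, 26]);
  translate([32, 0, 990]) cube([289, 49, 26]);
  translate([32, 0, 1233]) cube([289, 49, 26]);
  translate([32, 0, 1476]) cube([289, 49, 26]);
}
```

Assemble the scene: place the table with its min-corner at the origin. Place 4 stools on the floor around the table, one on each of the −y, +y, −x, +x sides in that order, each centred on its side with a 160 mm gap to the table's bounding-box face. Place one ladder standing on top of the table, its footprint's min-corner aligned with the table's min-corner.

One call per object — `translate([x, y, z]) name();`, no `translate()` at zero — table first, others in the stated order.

table();
translate([405, -419, 0]) stool();
translate([405, 921, 0]) stool();
translate([-516, 251, 0]) stool();
translate([1326, 251, 0]) stool();
translate([0, 0, 690]) ladder();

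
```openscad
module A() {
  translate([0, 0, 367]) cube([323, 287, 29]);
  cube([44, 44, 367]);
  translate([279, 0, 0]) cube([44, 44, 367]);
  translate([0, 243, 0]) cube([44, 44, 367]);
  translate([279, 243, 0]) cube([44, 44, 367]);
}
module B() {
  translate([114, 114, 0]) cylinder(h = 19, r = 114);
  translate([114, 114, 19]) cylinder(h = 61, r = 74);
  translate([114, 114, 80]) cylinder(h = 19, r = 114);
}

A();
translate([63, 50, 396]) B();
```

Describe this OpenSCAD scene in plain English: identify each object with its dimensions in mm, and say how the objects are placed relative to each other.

A is a four-legged stool. The seat is 323×287 mm, 29 mm thick, top at z = 396 mm. It stands on four square legs, each 44×44 mm in cross-section, from z = 0 to the seat underside, each flush with a corner of the seat.

B is a spool: two coaxial disc flanges of radius 114 mm and thickness 19 mm, joined by a core cylinder of radius 74 mm and height 61 mm. The lower flange rests on z = 0 and the three cylinders share a vertical axis.

The spool is on top of the stool.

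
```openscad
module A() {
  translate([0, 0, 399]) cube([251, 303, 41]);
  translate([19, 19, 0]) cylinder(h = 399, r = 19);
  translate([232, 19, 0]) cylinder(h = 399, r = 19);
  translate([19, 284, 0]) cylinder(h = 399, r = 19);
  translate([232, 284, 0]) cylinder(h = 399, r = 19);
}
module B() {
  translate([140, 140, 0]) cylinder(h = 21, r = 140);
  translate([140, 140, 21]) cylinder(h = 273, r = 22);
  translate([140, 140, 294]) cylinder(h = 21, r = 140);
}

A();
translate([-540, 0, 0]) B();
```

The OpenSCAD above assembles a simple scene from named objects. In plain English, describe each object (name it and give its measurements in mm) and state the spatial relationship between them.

A is a four-legged stool. The seat is 251×303 mm, 41 mm thick, top at z = 440 mm. It stands on four round legs, each 38 mm in diameter, from z = 0 to the seat underside, each leg's axis is inset half a diameter from the nearest pair of seat edges (so the leg's bounding box is flush with the corner).

B is a spool: two coaxial disc flanges of radius 140 mm and thickness 21 mm, joined by a core cylinder of radius 22 mm and height 273 mm. The lower flange rests on z = 0 and the three cylinders share a vertical axis.

The spool is on the floor beside the stool on its −x side.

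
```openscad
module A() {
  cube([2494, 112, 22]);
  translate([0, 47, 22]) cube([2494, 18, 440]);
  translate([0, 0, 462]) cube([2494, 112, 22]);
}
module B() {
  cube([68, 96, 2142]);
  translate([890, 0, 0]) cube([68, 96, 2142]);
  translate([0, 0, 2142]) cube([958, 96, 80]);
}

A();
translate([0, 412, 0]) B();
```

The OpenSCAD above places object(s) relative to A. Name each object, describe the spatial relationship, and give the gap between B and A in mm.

A is an I-beam. B is a door frame. The door frame is on the floor beside the I-beam on its +y side. The gap between the door frame and the I-beam is 300 mm.

The door frame's nearest face is 300 mm from the I-beam's +y face.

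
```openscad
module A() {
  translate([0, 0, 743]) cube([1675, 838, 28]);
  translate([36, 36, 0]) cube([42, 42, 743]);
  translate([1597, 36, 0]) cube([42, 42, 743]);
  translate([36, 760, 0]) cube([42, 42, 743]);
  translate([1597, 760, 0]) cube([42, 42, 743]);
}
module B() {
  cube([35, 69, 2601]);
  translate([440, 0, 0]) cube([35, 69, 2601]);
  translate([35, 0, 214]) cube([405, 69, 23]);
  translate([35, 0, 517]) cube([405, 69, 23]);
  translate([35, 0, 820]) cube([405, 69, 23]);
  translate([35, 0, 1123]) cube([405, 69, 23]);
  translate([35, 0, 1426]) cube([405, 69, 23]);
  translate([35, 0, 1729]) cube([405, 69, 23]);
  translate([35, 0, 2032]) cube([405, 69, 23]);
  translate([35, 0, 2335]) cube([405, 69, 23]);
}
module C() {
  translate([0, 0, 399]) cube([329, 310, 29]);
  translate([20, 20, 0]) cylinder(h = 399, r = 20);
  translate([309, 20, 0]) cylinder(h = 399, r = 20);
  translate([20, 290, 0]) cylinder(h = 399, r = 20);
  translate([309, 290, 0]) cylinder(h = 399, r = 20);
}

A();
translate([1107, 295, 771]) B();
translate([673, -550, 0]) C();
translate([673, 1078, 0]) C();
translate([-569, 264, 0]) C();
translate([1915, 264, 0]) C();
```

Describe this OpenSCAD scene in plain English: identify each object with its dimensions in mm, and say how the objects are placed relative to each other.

A is a rectangular dining table. The top is 1675×838×28 mm with its upper surface at z = 771 mm. It stands on four 42×42 mm square legs, each inset 36 mm from the nearest pair of top edges, running from the floor to the underside of the top.

B is a straight ladder. Two 35×69 mm vertical rails, 2601 mm tall, stand 475 mm apart (outside-to-outside) with their front faces coplanar on the −y side. 8 rungs, each 69 mm deep and 23 mm tall, span between the inner faces of the rails, front faces flush with the rails. The lowest rung's underside is at z = 214 mm and rungs are spaced 303 mm apart (underside to underside).

C is a simple wooden stool: a rectangular seat 329 mm (x) by 310 mm (y), 29 mm thick, top face at z = 428 mm, on four round legs, each 40 mm in diameter. The legs rest on z = 0, each leg's axis is inset half a diameter from the nearest pair of seat edges (so the leg's bounding box is flush with the corner).

The ladder is on top of the table. Four stools sit around the table at the −y, +y, −x, +x sides.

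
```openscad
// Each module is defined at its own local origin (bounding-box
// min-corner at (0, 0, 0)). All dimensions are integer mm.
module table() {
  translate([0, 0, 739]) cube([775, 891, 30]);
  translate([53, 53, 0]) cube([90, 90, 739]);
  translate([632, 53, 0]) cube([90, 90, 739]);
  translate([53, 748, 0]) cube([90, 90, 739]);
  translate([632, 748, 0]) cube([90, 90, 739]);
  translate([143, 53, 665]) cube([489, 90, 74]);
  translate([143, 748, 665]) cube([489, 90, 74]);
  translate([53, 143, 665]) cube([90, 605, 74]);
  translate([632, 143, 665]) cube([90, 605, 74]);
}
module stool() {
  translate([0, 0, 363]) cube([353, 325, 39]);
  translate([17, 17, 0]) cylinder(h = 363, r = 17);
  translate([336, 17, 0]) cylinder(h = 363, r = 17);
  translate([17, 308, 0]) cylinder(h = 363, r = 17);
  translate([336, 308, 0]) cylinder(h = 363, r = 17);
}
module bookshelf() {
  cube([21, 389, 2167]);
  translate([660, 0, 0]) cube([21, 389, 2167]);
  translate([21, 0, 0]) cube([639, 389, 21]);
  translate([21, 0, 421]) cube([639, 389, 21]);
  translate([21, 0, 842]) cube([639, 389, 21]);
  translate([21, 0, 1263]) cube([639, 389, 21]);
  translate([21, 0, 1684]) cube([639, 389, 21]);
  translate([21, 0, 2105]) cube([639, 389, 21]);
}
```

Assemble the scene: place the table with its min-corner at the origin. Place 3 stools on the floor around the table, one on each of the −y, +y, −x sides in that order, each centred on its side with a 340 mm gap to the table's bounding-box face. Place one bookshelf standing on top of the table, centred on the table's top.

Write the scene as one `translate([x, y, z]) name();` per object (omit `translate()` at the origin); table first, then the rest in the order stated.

table();
translate([211, -665, 0]) stool();
translate([211, 1231, 0]) stool();
translate([-693, 283, 0]) stool();
translate([47, 251, 769]) bookshelf();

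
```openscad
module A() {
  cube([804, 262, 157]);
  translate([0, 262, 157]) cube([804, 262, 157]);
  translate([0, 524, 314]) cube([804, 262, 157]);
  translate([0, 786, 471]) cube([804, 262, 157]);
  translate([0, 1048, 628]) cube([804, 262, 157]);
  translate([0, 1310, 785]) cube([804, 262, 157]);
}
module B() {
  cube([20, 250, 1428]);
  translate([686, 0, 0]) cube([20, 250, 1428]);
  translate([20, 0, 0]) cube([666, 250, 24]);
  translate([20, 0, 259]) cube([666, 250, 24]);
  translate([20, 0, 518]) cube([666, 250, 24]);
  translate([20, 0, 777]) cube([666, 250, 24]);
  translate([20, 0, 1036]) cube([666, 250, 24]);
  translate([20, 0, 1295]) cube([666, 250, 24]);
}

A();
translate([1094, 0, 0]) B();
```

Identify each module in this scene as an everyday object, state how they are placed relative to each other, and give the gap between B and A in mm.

The bookshelf's nearest face is 290 mm from the staircase's +x face.

A is a staircase. B is a bookshelf. The bookshelf is on the floor beside the staircase on its +x side. The gap between the bookshelf and the staircase is 290 mm.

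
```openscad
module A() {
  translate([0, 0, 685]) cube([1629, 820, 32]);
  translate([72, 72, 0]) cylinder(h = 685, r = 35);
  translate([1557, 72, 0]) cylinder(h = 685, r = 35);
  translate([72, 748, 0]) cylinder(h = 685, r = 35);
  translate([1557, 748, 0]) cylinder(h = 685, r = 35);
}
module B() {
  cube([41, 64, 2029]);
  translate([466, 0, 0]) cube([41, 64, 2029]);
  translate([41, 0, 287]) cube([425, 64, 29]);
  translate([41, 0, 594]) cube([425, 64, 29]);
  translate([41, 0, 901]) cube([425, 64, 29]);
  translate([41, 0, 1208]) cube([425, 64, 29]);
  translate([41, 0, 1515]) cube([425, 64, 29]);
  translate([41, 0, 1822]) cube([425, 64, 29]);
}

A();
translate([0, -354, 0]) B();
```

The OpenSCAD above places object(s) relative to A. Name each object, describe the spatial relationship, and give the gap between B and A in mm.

The ladder's nearest face is 290 mm from the table's −y face.

A is a table. B is a ladder. The ladder is on the floor beside the table on its −y side. The gap between the ladder and the table is 290 mm.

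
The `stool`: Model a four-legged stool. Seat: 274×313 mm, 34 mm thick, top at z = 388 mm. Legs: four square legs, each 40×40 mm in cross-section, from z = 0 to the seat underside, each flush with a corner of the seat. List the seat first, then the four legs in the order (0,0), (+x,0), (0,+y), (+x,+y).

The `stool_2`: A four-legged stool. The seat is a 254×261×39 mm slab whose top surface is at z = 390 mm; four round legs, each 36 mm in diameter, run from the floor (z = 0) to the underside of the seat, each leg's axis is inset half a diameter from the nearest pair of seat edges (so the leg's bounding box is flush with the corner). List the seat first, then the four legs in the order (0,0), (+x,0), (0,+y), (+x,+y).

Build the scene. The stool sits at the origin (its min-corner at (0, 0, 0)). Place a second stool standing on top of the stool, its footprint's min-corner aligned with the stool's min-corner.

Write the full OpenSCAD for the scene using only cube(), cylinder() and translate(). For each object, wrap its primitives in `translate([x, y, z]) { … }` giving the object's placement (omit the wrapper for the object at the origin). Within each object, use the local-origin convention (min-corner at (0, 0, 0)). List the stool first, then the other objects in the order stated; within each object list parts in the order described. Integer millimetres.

translate([0, 0, 354]) cube([274, 313, 34]);
cube([40, 40, 354]);
translate([234, 0, 0]) cube([40, 40, 354]);
translate([0, 273, 0]) cube([40, 40, 354]);
translate([234, 273, 0]) cube([40, 40, 354]);
translate([0, 0, 388]) {
  translate([0, 0, 351]) cube([254, 261, 39]);
  translate([18, 18, 0]) cylinder(h = 351, r = 18);
  translate([236, 18, 0]) cylinder(h = 351, r = 18);
  translate([18, 243, 0]) cylinder(h = 351, r = 18);
  translate([236, 243, 0]) cylinder(h = 351, r = 18);
}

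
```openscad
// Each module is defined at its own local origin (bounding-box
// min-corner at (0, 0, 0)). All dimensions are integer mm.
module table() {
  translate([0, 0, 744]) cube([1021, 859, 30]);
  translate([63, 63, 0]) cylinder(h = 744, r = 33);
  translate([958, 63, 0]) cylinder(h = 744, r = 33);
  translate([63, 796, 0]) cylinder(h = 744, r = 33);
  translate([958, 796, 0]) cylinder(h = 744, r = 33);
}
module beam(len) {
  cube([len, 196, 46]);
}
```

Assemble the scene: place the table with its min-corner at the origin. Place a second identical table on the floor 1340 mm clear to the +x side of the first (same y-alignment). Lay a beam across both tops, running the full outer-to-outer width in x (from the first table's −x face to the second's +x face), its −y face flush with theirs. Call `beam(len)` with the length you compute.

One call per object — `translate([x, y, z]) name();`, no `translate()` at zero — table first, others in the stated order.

table();
translate([2361, 0, 0]) table();
translate([0, 0, 774]) beam(3382);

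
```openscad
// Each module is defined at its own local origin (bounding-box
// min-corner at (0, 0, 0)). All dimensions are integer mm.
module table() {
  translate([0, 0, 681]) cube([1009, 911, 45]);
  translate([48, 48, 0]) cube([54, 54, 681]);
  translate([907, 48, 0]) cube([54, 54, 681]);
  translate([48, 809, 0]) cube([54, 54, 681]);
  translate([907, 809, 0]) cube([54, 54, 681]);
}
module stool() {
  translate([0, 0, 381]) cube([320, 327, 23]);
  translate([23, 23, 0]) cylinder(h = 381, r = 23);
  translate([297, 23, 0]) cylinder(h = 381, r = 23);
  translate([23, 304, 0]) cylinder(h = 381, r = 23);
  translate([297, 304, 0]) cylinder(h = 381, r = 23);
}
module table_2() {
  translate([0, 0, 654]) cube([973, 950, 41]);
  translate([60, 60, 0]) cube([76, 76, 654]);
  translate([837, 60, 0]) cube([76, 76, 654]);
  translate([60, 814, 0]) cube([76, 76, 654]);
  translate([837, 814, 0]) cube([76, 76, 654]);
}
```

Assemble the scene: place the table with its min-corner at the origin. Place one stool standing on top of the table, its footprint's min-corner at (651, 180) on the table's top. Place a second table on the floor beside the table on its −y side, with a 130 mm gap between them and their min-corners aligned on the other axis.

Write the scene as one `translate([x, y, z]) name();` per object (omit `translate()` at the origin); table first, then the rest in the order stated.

table();
translate([651, 180, 726]) stool();
translate([0, -1080, 0]) table_2();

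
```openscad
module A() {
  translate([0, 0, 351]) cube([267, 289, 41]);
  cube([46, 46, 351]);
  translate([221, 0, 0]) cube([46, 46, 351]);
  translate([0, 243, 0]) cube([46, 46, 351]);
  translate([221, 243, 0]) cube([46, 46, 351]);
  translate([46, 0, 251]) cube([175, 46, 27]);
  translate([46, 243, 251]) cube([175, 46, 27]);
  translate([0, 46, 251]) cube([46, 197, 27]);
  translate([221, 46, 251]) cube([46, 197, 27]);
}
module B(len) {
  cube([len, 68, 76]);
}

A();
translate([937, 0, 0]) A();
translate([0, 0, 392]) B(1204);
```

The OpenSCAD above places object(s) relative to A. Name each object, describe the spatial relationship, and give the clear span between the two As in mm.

A is a stool. B is a beam. A beam spans the tops of two stools. The clear span between the two stools is 670 mm.

Second stool starts at x = 937; first ends at x = 267; clear span = 937 − 267 = 670 mm.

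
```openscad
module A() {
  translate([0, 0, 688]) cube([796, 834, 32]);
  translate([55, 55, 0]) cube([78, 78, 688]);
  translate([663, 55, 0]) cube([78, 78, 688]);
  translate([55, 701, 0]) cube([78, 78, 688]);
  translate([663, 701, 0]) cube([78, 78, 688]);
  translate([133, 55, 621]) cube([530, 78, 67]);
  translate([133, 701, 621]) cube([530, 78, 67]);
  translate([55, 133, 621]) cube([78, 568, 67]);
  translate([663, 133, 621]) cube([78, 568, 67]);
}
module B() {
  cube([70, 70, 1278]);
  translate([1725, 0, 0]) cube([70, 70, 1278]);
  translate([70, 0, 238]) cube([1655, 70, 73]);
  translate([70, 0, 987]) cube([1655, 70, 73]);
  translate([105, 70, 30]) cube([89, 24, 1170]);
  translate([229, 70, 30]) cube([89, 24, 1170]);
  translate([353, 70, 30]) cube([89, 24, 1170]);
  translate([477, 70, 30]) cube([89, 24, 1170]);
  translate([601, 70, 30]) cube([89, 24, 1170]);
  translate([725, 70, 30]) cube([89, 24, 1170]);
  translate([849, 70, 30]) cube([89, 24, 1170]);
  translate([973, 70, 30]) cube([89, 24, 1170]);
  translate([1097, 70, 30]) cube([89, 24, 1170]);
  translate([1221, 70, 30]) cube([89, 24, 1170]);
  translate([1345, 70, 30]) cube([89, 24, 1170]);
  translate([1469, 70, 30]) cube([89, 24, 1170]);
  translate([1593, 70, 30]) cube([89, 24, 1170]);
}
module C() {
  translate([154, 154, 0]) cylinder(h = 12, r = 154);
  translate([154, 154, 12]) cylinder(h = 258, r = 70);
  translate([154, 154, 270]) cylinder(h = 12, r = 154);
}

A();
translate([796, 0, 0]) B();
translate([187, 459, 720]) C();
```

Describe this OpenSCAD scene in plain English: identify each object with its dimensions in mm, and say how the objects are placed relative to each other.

A is a table: top 796 mm (x) × 834 mm (y), 32 mm thick, upper face at z = 720 mm, on four 78×78 mm square legs, each inset 55 mm from the nearest pair of top edges, running from z = 0 to the bottom of the top. Four apron rails, 78 mm thick and 67 mm tall, run between adjacent legs with their top edges flush with the underside of the top and their outer faces flush with the legs' outer faces.

B is a fence section. Two 70×70 mm posts, 1278 mm tall, stand on the floor with a clear span of 1655 mm between their inner faces. Two horizontal rails of 70×73 mm section span the gap between the posts with their undersides at z = 238 mm and z = 987 mm, flush with the posts' −y face. 13 pickets, each 89 mm wide, 24 mm thick and 1170 mm tall, are fixed to the +y face of the rails with their bottoms at z = 30 mm, evenly spaced across the span with equal gaps (rounded down to the nearest mm) at the −x end and between each pair — any rounding remainder accumulates at the +x end.

C is a spool: two coaxial disc flanges of radius 154 mm and thickness 12 mm, joined by a core cylinder of radius 70 mm and height 258 mm. The lower flange rests on z = 0 and the three cylinders share a vertical axis.

The fence section is against the table's +x side, with their −y faces flush. The spool is on top of the table.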